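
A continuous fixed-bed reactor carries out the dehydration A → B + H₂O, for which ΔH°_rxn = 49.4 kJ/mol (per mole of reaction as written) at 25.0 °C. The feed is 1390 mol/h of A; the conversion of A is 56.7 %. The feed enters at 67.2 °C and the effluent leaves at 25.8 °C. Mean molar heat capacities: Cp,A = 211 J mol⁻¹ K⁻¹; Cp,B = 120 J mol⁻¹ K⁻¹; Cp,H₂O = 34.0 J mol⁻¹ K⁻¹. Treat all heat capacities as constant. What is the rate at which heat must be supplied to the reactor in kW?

Extent of reaction ξ = 0.567 × 1390 = 788.13 mol/h
Reaction term: ξ·ΔH°_rxn = 788.13 × 49.4 = 38934 kJ/h
Sensible, feed 67.2→25 °C: -12377 kJ/h
Outlet flows (mol/h): A 601.87, B 788.13, H₂O 788.13
Sensible, products 25→25.8 °C: 198.69 kJ/h
Q = ΔH = 26755 kJ/h = 7.4321 kW
Heat supplied = 7.4321 kW

Q_in = 7.43 kW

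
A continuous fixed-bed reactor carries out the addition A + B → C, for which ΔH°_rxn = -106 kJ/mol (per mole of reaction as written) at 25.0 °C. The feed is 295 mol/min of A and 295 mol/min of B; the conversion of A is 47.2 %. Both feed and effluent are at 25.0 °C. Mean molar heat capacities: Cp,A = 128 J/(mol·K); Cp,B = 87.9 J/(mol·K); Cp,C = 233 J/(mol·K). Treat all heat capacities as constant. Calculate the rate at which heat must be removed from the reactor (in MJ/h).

Extent of reaction ξ = 0.472 × 295 = 139.24 mol/min
Reaction term: ξ·ΔH°_rxn = 139.24 × -106 = -14759 kJ/min
Q = ΔH = -14759 kJ/min = -245.99 kW
Heat removed = 885.57 MJ/h

Q_out = 886 MJ/h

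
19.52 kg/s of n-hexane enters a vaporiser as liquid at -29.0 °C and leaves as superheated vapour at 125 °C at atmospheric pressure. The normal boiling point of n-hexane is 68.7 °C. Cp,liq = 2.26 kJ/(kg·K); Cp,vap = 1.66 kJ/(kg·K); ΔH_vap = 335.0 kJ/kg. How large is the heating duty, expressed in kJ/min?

liquid -29.0→68.7 °C: 220.8 kJ/kg
vaporisation at 68.7 °C: 335 kJ/kg
vapour 68.7→125 °C: 93.458 kJ/kg
Δh = 220.8 + 335 + 93.458 = 649.26 kJ/kg
Q = ṁ·Δh = 19.52 kg/s × 649.26 kJ/kg = 12674 kJ/s
|Q| = 12674 kW = 760410 kJ/min

Q = 760000 kJ/min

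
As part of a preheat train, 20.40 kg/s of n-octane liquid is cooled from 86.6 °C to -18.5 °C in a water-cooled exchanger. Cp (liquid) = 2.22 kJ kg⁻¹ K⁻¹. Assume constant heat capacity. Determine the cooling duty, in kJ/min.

Q_c = 286000 kJ/min

Q = ṁ·Cp·ΔT = 20.40 × 2.22 × (-18.5 − 86.6) = -4759.8 kJ/s
Cooling duty = 285590 kJ/min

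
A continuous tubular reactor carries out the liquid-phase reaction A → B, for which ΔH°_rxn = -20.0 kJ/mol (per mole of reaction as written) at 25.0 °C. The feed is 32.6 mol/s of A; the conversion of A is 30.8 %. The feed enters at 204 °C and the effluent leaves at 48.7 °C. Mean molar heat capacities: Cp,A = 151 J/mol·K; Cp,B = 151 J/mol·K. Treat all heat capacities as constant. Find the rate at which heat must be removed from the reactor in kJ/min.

Extent of reaction ξ = 0.308 × 32.6 = 10.041 mol/s
Reaction term: ξ·ΔH°_rxn = 10.041 × -20.0 = -200.82 kJ/s
Sensible, feed 204→25 °C: -881.15 kJ/s
Outlet flows (mol/s): A 22.559, B 10.041
Sensible, products 25→48.7 °C: 116.67 kJ/s
Q = ΔH = -965.3 kJ/s = -965.3 kW
Heat removed = 57918 kJ/min

Q_out = 57900 kJ/min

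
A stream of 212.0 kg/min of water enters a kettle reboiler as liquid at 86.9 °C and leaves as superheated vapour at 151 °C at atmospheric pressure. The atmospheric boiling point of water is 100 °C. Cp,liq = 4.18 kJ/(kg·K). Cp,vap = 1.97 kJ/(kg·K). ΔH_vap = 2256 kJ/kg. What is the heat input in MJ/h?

liquid 86.9→100 °C: 54.758 kJ/kg
vaporisation at 100 °C: 2256 kJ/kg
vapour 100→151 °C: 100.47 kJ/kg
Δh = 54.758 + 2256 + 100.47 = 2411.2 kJ/kg
Q = ṁ·Δh = 212.0 kg/min × 2411.2 kJ/kg = 511180 kJ/min
|Q| = 8519.7 kW = 30671 MJ/h

Q = 30700 MJ/h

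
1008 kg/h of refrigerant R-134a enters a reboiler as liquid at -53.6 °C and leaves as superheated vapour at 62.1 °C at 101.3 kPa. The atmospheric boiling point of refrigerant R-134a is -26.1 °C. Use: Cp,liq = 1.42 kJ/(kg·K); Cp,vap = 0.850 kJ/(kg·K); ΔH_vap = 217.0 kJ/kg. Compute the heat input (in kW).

liquid -53.6→-26.1 °C: 39.05 kJ/kg
vaporisation at -26.1 °C: 217 kJ/kg
vapour -26.1→62.1 °C: 74.97 kJ/kg
Δh = 39.05 + 217 + 74.97 = 331.02 kJ/kg
Q = ṁ·Δh = 1008 kg/h × 331.02 kJ/kg = 333670 kJ/h
|Q| = 92.686 kW

Q = 92.7 kW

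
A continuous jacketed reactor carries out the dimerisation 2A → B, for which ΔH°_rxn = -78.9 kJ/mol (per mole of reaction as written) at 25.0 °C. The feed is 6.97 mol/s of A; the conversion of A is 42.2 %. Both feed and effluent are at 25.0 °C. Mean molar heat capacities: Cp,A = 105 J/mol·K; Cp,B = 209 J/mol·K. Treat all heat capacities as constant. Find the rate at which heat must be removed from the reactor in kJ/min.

Q_out = 6960 kJ/min

Extent of reaction ξ = 0.422 × 6.97 / 2 = 1.4707 mol/s
Reaction term: ξ·ΔH°_rxn = 1.4707 × -78.9 = -116.04 kJ/s
Q = ΔH = -116.04 kJ/s = -116.04 kW
Heat removed = 6962.2 kJ/min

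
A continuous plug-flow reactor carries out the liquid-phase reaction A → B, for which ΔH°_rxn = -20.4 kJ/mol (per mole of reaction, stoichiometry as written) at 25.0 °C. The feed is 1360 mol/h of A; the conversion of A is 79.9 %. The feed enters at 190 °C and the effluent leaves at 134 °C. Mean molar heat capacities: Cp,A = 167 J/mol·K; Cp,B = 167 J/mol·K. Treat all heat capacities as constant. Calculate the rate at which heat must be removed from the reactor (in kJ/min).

Extent of reaction ξ = 0.799 × 1360 = 1086.6 mol/h
Reaction term: ξ·ΔH°_rxn = 1086.6 × -20.4 = -22167 kJ/h
Sensible, feed 190→25 °C: -37475 kJ/h
Outlet flows (mol/h): A 273.36, B 1086.6
Sensible, products 25→134 °C: 24756 kJ/h
Q = ΔH = -34886 kJ/h = -9.6906 kW
Heat removed = 581.44 kJ/min

Q_out = 581 kJ/min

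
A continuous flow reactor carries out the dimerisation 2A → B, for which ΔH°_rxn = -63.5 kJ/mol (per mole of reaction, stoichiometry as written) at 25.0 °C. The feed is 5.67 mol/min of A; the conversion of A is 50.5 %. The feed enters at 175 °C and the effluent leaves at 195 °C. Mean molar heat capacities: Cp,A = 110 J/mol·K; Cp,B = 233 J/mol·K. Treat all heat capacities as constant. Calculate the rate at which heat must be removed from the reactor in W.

Extent of reaction ξ = 0.505 × 5.67 / 2 = 1.4317 mol/min
Reaction term: ξ·ΔH°_rxn = 1.4317 × -63.5 = -90.911 kJ/min
Sensible, feed 175→25 °C: -93.555 kJ/min
Outlet flows (mol/min): A 2.8066, B 1.4317
Sensible, products 25→195 °C: 109.19 kJ/min
Q = ΔH = -75.273 kJ/min = -1.2546 kW
Heat removed = 1254.6 W

Q_out = 1250 W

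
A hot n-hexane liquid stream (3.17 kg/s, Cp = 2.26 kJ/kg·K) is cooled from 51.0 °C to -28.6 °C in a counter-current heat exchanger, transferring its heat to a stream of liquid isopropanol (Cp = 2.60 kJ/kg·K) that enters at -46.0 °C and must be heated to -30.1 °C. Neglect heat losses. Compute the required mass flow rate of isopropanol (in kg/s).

Heat released by hot stream: Q = 3.17 × 2.26 × (51.0 − -28.6) = 570.27 kJ/s
Energy balance on cold side (adiabatic exchanger): Q = ṁ_c·Cp_c·(T_c,out − T_c,in)
ṁ_c = 570.27 / [2.60 × (-30.1 − -46.0)] = 13.795 kg/s

ṁ_c = 13.8 kg/s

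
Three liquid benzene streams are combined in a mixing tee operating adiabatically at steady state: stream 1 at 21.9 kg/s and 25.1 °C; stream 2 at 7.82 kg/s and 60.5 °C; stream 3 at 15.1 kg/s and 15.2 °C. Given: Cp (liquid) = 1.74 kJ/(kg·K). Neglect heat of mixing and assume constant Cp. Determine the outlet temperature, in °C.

Energy balance with Q = 0: Σ ṁᵢCp,ᵢ(T_out − Tᵢ) = 0
Σ ṁᵢCp,ᵢTᵢ = 21.9×1.74×25.1 + 7.82×1.74×60.5 + 15.1×1.74×15.2 = 2179
Σ ṁᵢCp,ᵢ = 21.9×1.74 + 7.82×1.74 + 15.1×1.74 = 77.987
T_out = 2179 / 77.987 = 27.941 °C

T_out = 27.9 °C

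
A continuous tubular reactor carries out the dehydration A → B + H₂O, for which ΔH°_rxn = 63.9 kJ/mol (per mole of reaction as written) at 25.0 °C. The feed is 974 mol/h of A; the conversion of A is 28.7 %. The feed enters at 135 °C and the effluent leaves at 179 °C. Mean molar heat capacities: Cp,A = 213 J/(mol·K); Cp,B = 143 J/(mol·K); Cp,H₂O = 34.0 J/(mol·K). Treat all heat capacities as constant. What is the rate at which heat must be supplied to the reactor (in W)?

Extent of reaction ξ = 0.287 × 974 = 279.54 mol/h
Reaction term: ξ·ΔH°_rxn = 279.54 × 63.9 = 17862 kJ/h
Sensible, feed 135→25 °C: -22821 kJ/h
Outlet flows (mol/h): A 694.46, B 279.54, H₂O 279.54
Sensible, products 25→179 °C: 30399 kJ/h
Q = ΔH = 25441 kJ/h = 7.067 kW
Heat supplied = 7067 W

Q_in = 7070 W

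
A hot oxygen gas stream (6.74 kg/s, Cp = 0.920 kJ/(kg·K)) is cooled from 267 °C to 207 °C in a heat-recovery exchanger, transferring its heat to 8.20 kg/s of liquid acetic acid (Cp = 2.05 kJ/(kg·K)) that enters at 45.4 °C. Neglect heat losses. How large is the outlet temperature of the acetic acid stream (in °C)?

T_c,out = 67.5 °C

Heat released by hot stream: Q = 6.74 × 0.920 × (267 − 207) = 372.05 kJ/s
Energy balance on cold side (adiabatic exchanger): Q = ṁ_c·Cp_c·(T_c,out − T_c,in)
T_c,out = 45.4 + 372.05/(8.20 × 2.05) = 67.533 °C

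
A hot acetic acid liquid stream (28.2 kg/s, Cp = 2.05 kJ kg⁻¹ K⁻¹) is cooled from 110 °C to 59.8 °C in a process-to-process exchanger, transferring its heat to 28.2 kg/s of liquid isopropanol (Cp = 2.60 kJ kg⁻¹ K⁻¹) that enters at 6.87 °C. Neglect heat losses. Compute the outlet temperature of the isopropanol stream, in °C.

Heat released by hot stream: Q = 28.2 × 2.05 × (110 − 59.8) = 2902.1 kJ/s
Energy balance on cold side (adiabatic exchanger): Q = ṁ_c·Cp_c·(T_c,out − T_c,in)
T_c,out = 6.87 + 2902.1/(28.2 × 2.60) = 46.451 °C

T_c,out = 46.5 °C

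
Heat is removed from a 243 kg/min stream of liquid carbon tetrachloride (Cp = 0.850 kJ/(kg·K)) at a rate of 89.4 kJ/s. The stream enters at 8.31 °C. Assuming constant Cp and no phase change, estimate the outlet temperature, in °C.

T_out = -17.7 °C

Q = 89.4 kJ/s = 5364 kJ/min
ΔT = Q/(ṁ·Cp) = 5364/(243×0.850) = 25.969 K
T_out = 8.31 − 25.969 = -17.659 °C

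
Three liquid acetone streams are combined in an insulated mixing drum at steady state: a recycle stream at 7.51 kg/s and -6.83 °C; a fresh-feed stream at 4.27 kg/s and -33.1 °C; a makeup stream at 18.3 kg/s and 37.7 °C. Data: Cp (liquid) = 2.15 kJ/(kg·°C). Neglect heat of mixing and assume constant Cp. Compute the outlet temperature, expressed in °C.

T_out = 16.5 °C

Energy balance with Q = 0: Σ ṁᵢCp,ᵢ(T_out − Tᵢ) = 0
Σ ṁᵢCp,ᵢTᵢ = 7.51×2.15×-6.83 + 4.27×2.15×-33.1 + 18.3×2.15×37.7 = 1069.2
Σ ṁᵢCp,ᵢ = 7.51×2.15 + 4.27×2.15 + 18.3×2.15 = 64.672
T_out = 1069.2 / 64.672 = 16.532 °C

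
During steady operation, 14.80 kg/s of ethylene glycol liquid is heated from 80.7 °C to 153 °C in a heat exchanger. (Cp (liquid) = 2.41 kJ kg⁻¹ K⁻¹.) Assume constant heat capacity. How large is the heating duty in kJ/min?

Q = ṁ·Cp·ΔT = 14.80 × 2.41 × (153 − 80.7) = 2578.8 kJ/s
Heating duty = 154730 kJ/min

Q = 155000 kJ/min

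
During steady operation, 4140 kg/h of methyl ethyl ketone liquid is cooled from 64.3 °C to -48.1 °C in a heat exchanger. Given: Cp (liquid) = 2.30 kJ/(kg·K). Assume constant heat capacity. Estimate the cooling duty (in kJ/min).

Q = ṁ·Cp·ΔT = 4140 × 2.30 × (-48.1 − 64.3) = -1.0703e+06 kJ/h
Converting: 1.0703e+06 / 3600 s = 297.3 kW
Cooling duty = 17838 kJ/min

Q_c = 17800 kJ/min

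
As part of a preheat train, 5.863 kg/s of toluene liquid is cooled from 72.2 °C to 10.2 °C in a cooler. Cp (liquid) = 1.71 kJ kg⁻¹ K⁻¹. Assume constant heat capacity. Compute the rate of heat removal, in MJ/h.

Q_c = 2240 MJ/h

Q = ṁ·Cp·ΔT = 5.863 × 1.71 × (10.2 − 72.2) = -621.6 kJ/s
Cooling duty = 2237.7 MJ/h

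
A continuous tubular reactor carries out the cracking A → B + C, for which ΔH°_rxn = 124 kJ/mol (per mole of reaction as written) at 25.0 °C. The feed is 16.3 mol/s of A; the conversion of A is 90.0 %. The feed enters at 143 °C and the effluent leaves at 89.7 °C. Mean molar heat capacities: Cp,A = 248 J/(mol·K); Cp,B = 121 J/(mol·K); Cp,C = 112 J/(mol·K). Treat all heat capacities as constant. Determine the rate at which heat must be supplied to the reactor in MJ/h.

Extent of reaction ξ = 0.900 × 16.3 = 14.67 mol/s
Reaction term: ξ·ΔH°_rxn = 14.67 × 124 = 1819.1 kJ/s
Sensible, feed 143→25 °C: -477 kJ/s
Outlet flows (mol/s): A 1.63, B 14.67, C 14.67
Sensible, products 25→89.7 °C: 247.31 kJ/s
Q = ΔH = 1589.4 kJ/s = 1589.4 kW
Heat supplied = 5721.8 MJ/h

Q_in = 5720 MJ/h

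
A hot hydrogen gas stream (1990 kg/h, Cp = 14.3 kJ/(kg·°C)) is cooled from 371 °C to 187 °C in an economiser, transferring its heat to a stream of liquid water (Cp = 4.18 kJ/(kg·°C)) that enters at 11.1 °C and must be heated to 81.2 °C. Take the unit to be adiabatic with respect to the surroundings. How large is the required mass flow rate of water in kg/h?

Heat released by hot stream: Q = 1990 × 14.3 × (371 − 187) = 5.2361e+06 kJ/h
Energy balance on cold side (adiabatic exchanger): Q = ṁ_c·Cp_c·(T_c,out − T_c,in)
ṁ_c = 5.2361e+06 / [4.18 × (81.2 − 11.1)] = 17870 kg/h

ṁ_c = 17900 kg/h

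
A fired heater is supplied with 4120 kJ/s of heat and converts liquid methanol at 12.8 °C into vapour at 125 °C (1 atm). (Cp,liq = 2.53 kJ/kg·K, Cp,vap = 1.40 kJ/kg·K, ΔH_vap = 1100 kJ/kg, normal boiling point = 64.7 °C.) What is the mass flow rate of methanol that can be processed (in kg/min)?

ṁ = 188 kg/min

Δh = 2.53×(64.7−12.8) + 1100 + 1.40×(125−64.7) = 1315.7 kJ/kg
Q = 4120 kJ/s = 4120 kJ/s = 247200 kJ/min
ṁ = Q/Δh = 247200 / 1315.7 = 187.88 kg/min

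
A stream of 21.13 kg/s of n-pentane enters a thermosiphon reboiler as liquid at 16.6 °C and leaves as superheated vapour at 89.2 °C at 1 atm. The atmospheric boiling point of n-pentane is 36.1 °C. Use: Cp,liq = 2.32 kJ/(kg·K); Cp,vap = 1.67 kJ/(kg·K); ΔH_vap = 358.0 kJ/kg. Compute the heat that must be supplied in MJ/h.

liquid 16.6→36.1 °C: 45.24 kJ/kg
vaporisation at 36.1 °C: 358 kJ/kg
vapour 36.1→89.2 °C: 88.677 kJ/kg
Δh = 45.24 + 358 + 88.677 = 491.92 kJ/kg
Q = ṁ·Δh = 21.13 kg/s × 491.92 kJ/kg = 10394 kJ/s
|Q| = 10394 kW = 37419 MJ/h

Q = 37400 MJ/h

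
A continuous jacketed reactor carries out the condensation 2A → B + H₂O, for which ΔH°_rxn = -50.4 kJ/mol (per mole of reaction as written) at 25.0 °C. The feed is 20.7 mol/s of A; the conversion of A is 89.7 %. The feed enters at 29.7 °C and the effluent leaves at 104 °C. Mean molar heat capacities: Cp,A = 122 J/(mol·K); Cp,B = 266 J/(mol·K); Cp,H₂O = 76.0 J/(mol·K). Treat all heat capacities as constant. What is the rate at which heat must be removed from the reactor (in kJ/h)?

Extent of reaction ξ = 0.897 × 20.7 / 2 = 9.2839 mol/s
Reaction term: ξ·ΔH°_rxn = 9.2839 × -50.4 = -467.91 kJ/s
Sensible, feed 29.7→25 °C: -11.869 kJ/s
Outlet flows (mol/s): A 2.1321, B 9.2839, H₂O 9.2839
Sensible, products 25→104 °C: 271.38 kJ/s
Q = ΔH = -208.4 kJ/s = -208.4 kW
Heat removed = 750230 kJ/h

Q_out = 750000 kJ/h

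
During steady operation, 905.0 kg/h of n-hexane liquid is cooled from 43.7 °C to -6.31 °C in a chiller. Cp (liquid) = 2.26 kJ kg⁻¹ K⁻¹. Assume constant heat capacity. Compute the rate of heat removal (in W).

Q_c = 28400 W

Q = ṁ·Cp·ΔT = 905.0 × 2.26 × (-6.31 − 43.7) = -102290 kJ/h
Converting: 102290 / 3600 s = 28.413 kW
Cooling duty = 28413 W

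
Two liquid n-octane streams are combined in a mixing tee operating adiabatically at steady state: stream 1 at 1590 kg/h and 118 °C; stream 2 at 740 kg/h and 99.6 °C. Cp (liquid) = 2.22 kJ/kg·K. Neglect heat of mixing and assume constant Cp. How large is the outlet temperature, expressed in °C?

T_out = 112 °C

Energy balance with Q = 0: Σ ṁᵢCp,ᵢ(T_out − Tᵢ) = 0
Σ ṁᵢCp,ᵢTᵢ = 1590×2.22×118 + 740×2.22×99.6 = 580140
Σ ṁᵢCp,ᵢ = 1590×2.22 + 740×2.22 = 5172.6
T_out = 580140 / 5172.6 = 112.16 °C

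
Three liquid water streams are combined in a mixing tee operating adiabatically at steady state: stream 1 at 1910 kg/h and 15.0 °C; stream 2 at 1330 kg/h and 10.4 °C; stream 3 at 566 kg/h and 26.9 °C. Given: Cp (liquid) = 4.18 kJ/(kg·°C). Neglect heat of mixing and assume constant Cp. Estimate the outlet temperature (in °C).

No heat crosses the boundary, so H_out = H_in.
Σ ṁᵢCp,ᵢTᵢ = 1910×4.18×15.0 + 1330×4.18×10.4 + 566×4.18×26.9 = 241220
Σ ṁᵢCp,ᵢ = 1910×4.18 + 1330×4.18 + 566×4.18 = 15909
T_out = 241220 / 15909 = 15.162 °C

T_out = 15.2 °C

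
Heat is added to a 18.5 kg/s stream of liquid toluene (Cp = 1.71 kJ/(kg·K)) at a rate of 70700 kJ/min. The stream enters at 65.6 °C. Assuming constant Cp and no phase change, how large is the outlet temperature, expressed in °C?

Q = 70700 kJ/min = 1178.3 kJ/s
ΔT = Q/(ṁ·Cp) = 1178.3/(18.5×1.71) = 37.248 K
T_out = 65.6 + 37.248 = 102.85 °C

T_out = 103 °C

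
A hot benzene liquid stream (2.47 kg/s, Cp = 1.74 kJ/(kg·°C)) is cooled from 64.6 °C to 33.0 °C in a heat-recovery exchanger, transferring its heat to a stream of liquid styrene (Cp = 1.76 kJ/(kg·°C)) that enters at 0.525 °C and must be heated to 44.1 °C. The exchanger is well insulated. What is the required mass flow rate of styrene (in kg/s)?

Heat released by hot stream: Q = 2.47 × 1.74 × (64.6 − 33.0) = 135.81 kJ/s
Energy balance on cold side (adiabatic exchanger): Q = ṁ_c·Cp_c·(T_c,out − T_c,in)
ṁ_c = 135.81 / [1.76 × (44.1 − 0.525)] = 1.7709 kg/s

ṁ_c = 1.77 kg/s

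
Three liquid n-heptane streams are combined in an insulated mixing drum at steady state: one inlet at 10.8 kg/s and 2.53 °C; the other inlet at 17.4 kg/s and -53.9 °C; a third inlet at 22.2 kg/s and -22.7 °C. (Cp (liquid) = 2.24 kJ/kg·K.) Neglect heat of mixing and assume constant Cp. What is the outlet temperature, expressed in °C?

Adiabatic, steady state ⇒ Σ ṁᵢCp,ᵢ(T_out − Tᵢ) = 0
Σ ṁᵢCp,ᵢTᵢ = 10.8×2.24×2.53 + 17.4×2.24×-53.9 + 22.2×2.24×-22.7 = -3168.4
Σ ṁᵢCp,ᵢ = 10.8×2.24 + 17.4×2.24 + 22.2×2.24 = 112.9
T_out = -3168.4 / 112.9 = -28.065 °C

T_out = -28.1 °C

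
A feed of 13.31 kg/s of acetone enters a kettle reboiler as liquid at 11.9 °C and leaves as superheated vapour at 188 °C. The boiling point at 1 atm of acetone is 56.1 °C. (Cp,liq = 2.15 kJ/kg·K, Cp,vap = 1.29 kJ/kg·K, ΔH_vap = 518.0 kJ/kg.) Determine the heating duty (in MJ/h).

liquid 11.9→56.1 °C: 95.03 kJ/kg
vaporisation at 56.1 °C: 518 kJ/kg
vapour 56.1→188 °C: 170.15 kJ/kg
Δh = 95.03 + 518 + 170.15 = 783.18 kJ/kg
Q = ṁ·Δh = 13.31 kg/s × 783.18 kJ/kg = 10424 kJ/s
|Q| = 10424 kW = 37527 MJ/h

Q = 37500 MJ/h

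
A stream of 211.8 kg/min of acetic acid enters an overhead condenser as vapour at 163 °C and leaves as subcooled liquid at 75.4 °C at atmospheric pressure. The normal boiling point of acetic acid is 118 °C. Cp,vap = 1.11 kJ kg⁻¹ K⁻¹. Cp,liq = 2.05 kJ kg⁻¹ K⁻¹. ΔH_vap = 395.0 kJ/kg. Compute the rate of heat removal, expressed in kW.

vapour 163→118 °C: -49.95 kJ/kg
condensation at 118 °C: -395 kJ/kg
liquid 118→75.4 °C: -87.33 kJ/kg
Δh = -49.95 + -395 + -87.33 = -532.28 kJ/kg
Q = ṁ·Δh = 211.8 kg/min × -532.28 kJ/kg = -112740 kJ/min
|Q| = 1878.9 kW

Q_c = 1880 kW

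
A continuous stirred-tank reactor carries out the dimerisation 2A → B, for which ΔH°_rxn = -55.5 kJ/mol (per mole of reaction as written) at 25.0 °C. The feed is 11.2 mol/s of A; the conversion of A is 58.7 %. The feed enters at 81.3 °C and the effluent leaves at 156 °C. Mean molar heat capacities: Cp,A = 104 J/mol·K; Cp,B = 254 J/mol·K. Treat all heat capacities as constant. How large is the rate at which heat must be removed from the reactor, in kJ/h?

Q_out = 272000 kJ/h

Extent of reaction ξ = 0.587 × 11.2 / 2 = 3.2872 mol/s
Reaction term: ξ·ΔH°_rxn = 3.2872 × -55.5 = -182.44 kJ/s
Sensible, feed 81.3→25 °C: -65.578 kJ/s
Outlet flows (mol/s): A 4.6256, B 3.2872
Sensible, products 25→156 °C: 172.4 kJ/s
Q = ΔH = -75.62 kJ/s = -75.62 kW
Heat removed = 272230 kJ/h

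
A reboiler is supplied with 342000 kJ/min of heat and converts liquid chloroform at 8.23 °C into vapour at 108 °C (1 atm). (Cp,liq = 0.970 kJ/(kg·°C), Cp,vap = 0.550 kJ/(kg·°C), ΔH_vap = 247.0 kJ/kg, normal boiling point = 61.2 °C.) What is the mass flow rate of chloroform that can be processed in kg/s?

ṁ = 17.6 kg/s

Δh = 0.970×(61.2−8.23) + 247.0 + 0.550×(108−61.2) = 324.12 kJ/kg
Q = 342000 kJ/min = 5700 kJ/s = 5700 kJ/s
ṁ = Q/Δh = 5700 / 324.12 = 17.586 kg/s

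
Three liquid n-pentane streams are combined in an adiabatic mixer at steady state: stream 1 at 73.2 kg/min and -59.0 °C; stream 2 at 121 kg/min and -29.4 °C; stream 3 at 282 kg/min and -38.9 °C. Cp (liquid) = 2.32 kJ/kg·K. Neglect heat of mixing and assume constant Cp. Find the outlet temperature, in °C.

No heat crosses the boundary, so H_out = H_in.
T_out = Σ ṁᵢCp,ᵢTᵢ / Σ ṁᵢCp,ᵢ
      = -43723 / 1104.8 = -39.576 °C

T_out = -39.6 °C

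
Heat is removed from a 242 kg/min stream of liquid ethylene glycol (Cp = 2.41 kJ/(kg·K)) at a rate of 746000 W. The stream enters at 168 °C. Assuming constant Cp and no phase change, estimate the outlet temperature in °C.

Q = 746000 W = 44760 kJ/min
ΔT = Q/(ṁ·Cp) = 44760/(242×2.41) = 76.746 K
T_out = 168 − 76.746 = 91.254 °C

T_out = 91.3 °C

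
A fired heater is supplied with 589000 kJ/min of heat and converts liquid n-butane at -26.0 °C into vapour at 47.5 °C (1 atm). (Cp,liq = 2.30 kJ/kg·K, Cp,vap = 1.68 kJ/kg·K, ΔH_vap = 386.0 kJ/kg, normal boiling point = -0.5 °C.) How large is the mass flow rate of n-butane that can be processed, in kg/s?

Δh = 2.30×(-0.5−-26.0) + 386.0 + 1.68×(47.5−-0.5) = 525.29 kJ/kg
Q = 589000 kJ/min = 9816.7 kJ/s = 9816.7 kJ/s
ṁ = Q/Δh = 9816.7 / 525.29 = 18.688 kg/s

ṁ = 18.7 kg/s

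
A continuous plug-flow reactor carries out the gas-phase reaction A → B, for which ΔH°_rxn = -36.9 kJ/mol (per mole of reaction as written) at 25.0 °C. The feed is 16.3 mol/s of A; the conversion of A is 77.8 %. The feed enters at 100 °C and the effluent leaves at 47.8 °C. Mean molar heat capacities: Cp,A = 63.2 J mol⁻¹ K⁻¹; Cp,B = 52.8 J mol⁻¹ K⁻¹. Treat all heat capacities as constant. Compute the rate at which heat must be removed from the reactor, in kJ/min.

Extent of reaction ξ = 0.778 × 16.3 = 12.681 mol/s
Reaction term: ξ·ΔH°_rxn = 12.681 × -36.9 = -467.94 kJ/s
Sensible, feed 100→25 °C: -77.262 kJ/s
Outlet flows (mol/s): A 3.6186, B 12.681
Sensible, products 25→47.8 °C: 20.481 kJ/s
Q = ΔH = -524.73 kJ/s = -524.73 kW
Heat removed = 31484 kJ/min

Q_out = 31500 kJ/min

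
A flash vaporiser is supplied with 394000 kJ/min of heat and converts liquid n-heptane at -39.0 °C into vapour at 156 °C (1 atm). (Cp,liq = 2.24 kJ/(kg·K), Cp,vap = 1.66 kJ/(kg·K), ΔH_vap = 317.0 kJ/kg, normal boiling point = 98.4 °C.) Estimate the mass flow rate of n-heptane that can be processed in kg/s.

Δh = 2.24×(98.4−-39.0) + 317.0 + 1.66×(156−98.4) = 720.39 kJ/kg
Q = 394000 kJ/min = 6566.7 kJ/s = 6566.7 kJ/s
ṁ = Q/Δh = 6566.7 / 720.39 = 9.1154 kg/s

ṁ = 9.12 kg/s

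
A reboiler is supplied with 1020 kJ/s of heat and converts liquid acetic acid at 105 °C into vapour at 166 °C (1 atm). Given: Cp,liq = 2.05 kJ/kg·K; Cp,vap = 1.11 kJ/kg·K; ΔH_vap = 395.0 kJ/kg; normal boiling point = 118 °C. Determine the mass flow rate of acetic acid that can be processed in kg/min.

Δh = 2.05×(118−105) + 395.0 + 1.11×(166−118) = 474.93 kJ/kg
Q = 1020 kJ/s = 1020 kJ/s = 61200 kJ/min
ṁ = Q/Δh = 61200 / 474.93 = 128.86 kg/min

ṁ = 129 kg/min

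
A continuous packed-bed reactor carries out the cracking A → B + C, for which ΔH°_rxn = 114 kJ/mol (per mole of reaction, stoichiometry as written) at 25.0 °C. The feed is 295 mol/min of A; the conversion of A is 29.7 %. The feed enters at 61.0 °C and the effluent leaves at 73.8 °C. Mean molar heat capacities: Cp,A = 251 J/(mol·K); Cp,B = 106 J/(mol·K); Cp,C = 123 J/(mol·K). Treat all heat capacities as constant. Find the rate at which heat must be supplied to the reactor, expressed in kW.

Q_in = 181 kW

Extent of reaction ξ = 0.297 × 295 = 87.615 mol/min
Reaction term: ξ·ΔH°_rxn = 87.615 × 114 = 9988.1 kJ/min
Sensible, feed 61.0→25 °C: -2665.6 kJ/min
Outlet flows (mol/min): A 207.38, B 87.615, C 87.615
Sensible, products 25→73.8 °C: 3519.3 kJ/min
Q = ΔH = 10842 kJ/min = 180.7 kW
Heat supplied = 180.7 kW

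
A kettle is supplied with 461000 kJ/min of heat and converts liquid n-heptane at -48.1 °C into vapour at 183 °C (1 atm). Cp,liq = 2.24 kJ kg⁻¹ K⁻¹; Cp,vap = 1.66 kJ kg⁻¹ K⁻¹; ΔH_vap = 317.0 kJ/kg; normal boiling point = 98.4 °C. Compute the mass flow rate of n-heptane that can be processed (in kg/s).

Δh = 2.24×(98.4−-48.1) + 317.0 + 1.66×(183−98.4) = 785.6 kJ/kg
Q = 461000 kJ/min = 7683.3 kJ/s = 7683.3 kJ/s
ṁ = Q/Δh = 7683.3 / 785.6 = 9.7803 kg/s

ṁ = 9.78 kg/s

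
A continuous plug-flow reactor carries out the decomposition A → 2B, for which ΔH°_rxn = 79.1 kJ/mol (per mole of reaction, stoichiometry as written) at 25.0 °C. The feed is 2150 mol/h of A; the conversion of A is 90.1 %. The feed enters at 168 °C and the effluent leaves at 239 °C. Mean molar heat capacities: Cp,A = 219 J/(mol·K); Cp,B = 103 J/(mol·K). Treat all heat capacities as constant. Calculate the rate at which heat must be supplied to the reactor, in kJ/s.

Extent of reaction ξ = 0.901 × 2150 = 1937.2 mol/h
Reaction term: ξ·ΔH°_rxn = 1937.2 × 79.1 = 153230 kJ/h
Sensible, feed 168→25 °C: -67332 kJ/h
Outlet flows (mol/h): A 212.85, B 3874.3
Sensible, products 25→239 °C: 95373 kJ/h
Q = ΔH = 181270 kJ/h = 50.353 kW
Heat supplied = 50.353 kJ/s

Q_in = 50.4 kJ/s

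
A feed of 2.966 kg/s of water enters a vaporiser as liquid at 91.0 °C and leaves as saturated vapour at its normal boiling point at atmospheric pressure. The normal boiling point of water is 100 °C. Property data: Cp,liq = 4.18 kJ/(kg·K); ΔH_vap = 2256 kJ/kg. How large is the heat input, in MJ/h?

liquid 91.0→100 °C: 37.62 kJ/kg
vaporisation at 100 °C: 2256 kJ/kg
Δh = 37.62 + 2256 = 2293.6 kJ/kg
Q = ṁ·Δh = 2.966 kg/s × 2293.6 kJ/kg = 6802.9 kJ/s
|Q| = 6802.9 kW = 24490 MJ/h

Q = 24500 MJ/h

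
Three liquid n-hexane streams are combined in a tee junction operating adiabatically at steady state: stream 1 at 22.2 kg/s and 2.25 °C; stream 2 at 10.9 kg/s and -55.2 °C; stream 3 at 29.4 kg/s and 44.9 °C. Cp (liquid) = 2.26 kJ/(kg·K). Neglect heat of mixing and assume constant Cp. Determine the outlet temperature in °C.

Adiabatic, steady state ⇒ Σ ṁᵢCp,ᵢ(T_out − Tᵢ) = 0
Σ ṁᵢCp,ᵢTᵢ = 22.2×2.26×2.25 + 10.9×2.26×-55.2 + 29.4×2.26×44.9 = 1736.4
Σ ṁᵢCp,ᵢ = 22.2×2.26 + 10.9×2.26 + 29.4×2.26 = 141.25
T_out = 1736.4 / 141.25 = 12.293 °C

T_out = 12.3 °C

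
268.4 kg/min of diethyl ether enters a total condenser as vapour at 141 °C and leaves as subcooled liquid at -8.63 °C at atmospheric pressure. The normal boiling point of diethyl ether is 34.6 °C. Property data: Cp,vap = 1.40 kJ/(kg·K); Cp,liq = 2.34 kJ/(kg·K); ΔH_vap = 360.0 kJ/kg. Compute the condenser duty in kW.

vapour 141→34.6 °C: -148.96 kJ/kg
condensation at 34.6 °C: -360 kJ/kg
liquid 34.6→-8.63 °C: -101.16 kJ/kg
Δh = -148.96 + -360 + -101.16 = -610.12 kJ/kg
Q = ṁ·Δh = 268.4 kg/min × -610.12 kJ/kg = -163760 kJ/min
|Q| = 2729.3 kW

Q_c = 2730 kW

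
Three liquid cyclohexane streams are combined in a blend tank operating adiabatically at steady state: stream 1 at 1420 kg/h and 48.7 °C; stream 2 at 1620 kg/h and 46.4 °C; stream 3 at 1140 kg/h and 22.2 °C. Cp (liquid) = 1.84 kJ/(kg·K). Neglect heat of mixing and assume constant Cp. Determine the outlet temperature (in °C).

Energy balance with Q = 0: Σ ṁᵢCp,ᵢ(T_out − Tᵢ) = 0
T_out = Σ ṁᵢCp,ᵢTᵢ / Σ ṁᵢCp,ᵢ
      = 312120 / 7691.2 = 40.581 °C

T_out = 40.6 °C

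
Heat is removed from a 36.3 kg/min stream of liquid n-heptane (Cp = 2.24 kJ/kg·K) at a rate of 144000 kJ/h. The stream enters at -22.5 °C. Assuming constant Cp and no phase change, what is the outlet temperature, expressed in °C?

Q = 144000 kJ/h = 2400 kJ/min
ΔT = Q/(ṁ·Cp) = 2400/(36.3×2.24) = 29.516 K
T_out = -22.5 − 29.516 = -52.016 °C

T_out = -52.0 °C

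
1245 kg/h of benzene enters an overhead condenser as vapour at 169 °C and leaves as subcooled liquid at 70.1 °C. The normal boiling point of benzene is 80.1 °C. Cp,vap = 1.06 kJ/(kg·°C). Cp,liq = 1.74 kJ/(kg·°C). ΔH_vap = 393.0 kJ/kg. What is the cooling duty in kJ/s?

Q_c = 175 kJ/s

vapour 169→80.1 °C: -94.234 kJ/kg
condensation at 80.1 °C: -393 kJ/kg
liquid 80.1→70.1 °C: -17.4 kJ/kg
Δh = -94.234 + -393 + -17.4 = -504.63 kJ/kg
Q = ṁ·Δh = 1245 kg/h × -504.63 kJ/kg = -628270 kJ/h
|Q| = 174.52 kW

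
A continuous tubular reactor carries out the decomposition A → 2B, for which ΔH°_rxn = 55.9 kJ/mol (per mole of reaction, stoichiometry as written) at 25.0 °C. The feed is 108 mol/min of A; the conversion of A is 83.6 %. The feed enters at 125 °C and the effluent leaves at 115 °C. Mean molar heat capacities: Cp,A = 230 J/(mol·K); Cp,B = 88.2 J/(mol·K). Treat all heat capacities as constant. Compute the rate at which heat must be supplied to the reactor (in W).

Q_in = 72700 W

Extent of reaction ξ = 0.836 × 108 = 90.288 mol/min
Reaction term: ξ·ΔH°_rxn = 90.288 × 55.9 = 5047.1 kJ/min
Sensible, feed 125→25 °C: -2484 kJ/min
Outlet flows (mol/min): A 17.712, B 180.58
Sensible, products 25→115 °C: 1800.1 kJ/min
Q = ΔH = 4363.1 kJ/min = 72.719 kW
Heat supplied = 72719 W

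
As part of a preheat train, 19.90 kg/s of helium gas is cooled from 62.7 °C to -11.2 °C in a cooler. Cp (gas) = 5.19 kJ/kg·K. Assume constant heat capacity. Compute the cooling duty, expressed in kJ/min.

Q = ṁ·Cp·ΔT = 19.90 × 5.19 × (-11.2 − 62.7) = -7632.5 kJ/s
Cooling duty = 457950 kJ/min

Q_c = 458000 kJ/min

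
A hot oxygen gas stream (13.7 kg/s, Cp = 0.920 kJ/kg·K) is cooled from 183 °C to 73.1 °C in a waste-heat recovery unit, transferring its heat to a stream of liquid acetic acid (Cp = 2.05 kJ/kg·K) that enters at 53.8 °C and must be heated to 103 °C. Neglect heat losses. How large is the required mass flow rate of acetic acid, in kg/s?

ṁ_c = 13.7 kg/s

Heat released by hot stream: Q = 13.7 × 0.920 × (183 − 73.1) = 1385.2 kJ/s
Energy balance on cold side (adiabatic exchanger): Q = ṁ_c·Cp_c·(T_c,out − T_c,in)
ṁ_c = 1385.2 / [2.05 × (103 − 53.8)] = 13.734 kg/s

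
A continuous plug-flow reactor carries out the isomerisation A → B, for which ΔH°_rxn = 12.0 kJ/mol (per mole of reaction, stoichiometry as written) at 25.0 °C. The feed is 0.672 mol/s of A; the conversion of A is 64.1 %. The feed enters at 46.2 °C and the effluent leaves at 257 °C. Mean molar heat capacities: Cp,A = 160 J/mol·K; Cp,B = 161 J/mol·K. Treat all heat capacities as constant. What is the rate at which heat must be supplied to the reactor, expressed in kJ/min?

Extent of reaction ξ = 0.641 × 0.672 = 0.43075 mol/s
Reaction term: ξ·ΔH°_rxn = 0.43075 × 12.0 = 5.169 kJ/s
Sensible, feed 46.2→25 °C: -2.2794 kJ/s
Outlet flows (mol/s): A 0.24125, B 0.43075
Sensible, products 25→257 °C: 25.045 kJ/s
Q = ΔH = 27.934 kJ/s = 27.934 kW
Heat supplied = 1676.1 kJ/min

Q_in = 1680 kJ/min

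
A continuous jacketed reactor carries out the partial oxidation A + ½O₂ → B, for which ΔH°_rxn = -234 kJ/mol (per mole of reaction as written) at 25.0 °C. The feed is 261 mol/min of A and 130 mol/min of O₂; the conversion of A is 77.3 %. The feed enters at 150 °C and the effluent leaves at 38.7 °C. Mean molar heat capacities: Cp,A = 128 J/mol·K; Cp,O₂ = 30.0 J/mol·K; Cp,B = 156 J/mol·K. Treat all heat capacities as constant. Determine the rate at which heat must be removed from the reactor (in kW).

Extent of reaction ξ = 0.773 × 261 = 201.75 mol/min
Reaction term: ξ·ΔH°_rxn = 201.75 × -234 = -47210 kJ/min
Sensible, feed 150→25 °C: -4663.5 kJ/min
Outlet flows (mol/min): A 59.247, O₂ 29.123, B 201.75
Sensible, products 25→38.7 °C: 547.05 kJ/min
Q = ΔH = -51327 kJ/min = -855.44 kW
Heat removed = 855.44 kW

Q_out = 855 kW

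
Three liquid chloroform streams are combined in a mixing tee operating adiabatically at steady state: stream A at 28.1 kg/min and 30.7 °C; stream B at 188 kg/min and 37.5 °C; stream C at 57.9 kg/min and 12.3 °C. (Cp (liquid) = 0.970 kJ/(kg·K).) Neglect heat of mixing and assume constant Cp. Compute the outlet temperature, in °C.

No heat crosses the boundary, so H_out = H_in.
Σ ṁᵢCp,ᵢTᵢ = 28.1×0.970×30.7 + 188×0.970×37.5 + 57.9×0.970×12.3 = 8366.1
Σ ṁᵢCp,ᵢ = 28.1×0.970 + 188×0.970 + 57.9×0.970 = 265.78
T_out = 8366.1 / 265.78 = 31.478 °C

T_out = 31.5 °C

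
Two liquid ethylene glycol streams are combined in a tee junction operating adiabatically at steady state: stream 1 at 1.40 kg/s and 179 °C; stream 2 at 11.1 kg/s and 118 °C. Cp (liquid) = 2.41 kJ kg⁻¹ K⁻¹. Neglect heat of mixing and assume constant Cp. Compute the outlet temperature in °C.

T_out = 125 °C

Energy balance with Q = 0: Σ ṁᵢCp,ᵢ(T_out − Tᵢ) = 0
Σ ṁᵢCp,ᵢTᵢ = 1.40×2.41×179 + 11.1×2.41×118 = 3760.6
Σ ṁᵢCp,ᵢ = 1.40×2.41 + 11.1×2.41 = 30.125
T_out = 3760.6 / 30.125 = 124.83 °C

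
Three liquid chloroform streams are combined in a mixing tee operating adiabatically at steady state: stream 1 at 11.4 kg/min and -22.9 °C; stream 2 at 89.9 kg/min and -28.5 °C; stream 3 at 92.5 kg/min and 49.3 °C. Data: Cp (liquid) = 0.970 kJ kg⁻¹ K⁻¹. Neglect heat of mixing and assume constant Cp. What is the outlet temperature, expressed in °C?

Energy balance with Q = 0: Σ ṁᵢCp,ᵢ(T_out − Tᵢ) = 0
T_out = Σ ṁᵢCp,ᵢTᵢ / Σ ṁᵢCp,ᵢ
      = 1684.9 / 187.99 = 8.9631 °C

T_out = 8.96 °C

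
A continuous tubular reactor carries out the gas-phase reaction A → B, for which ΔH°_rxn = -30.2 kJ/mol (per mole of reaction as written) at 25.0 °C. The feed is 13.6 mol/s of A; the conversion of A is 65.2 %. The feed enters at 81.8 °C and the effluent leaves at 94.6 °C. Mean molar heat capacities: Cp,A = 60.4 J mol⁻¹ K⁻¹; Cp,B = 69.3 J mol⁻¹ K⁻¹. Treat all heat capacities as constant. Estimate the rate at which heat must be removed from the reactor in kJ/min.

Q_out = 15100 kJ/min

Extent of reaction ξ = 0.652 × 13.6 = 8.8672 mol/s
Reaction term: ξ·ΔH°_rxn = 8.8672 × -30.2 = -267.79 kJ/s
Sensible, feed 81.8→25 °C: -46.658 kJ/s
Outlet flows (mol/s): A 4.7328, B 8.8672
Sensible, products 25→94.6 °C: 62.665 kJ/s
Q = ΔH = -251.78 kJ/s = -251.78 kW
Heat removed = 15107 kJ/min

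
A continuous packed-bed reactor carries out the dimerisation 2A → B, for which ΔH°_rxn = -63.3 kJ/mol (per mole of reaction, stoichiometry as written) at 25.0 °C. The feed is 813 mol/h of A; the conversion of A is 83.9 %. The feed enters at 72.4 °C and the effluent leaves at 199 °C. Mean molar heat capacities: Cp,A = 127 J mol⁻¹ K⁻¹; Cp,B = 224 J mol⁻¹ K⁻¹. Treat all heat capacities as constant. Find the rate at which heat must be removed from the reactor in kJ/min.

Q_out = 172 kJ/min

Extent of reaction ξ = 0.839 × 813 / 2 = 341.05 mol/h
Reaction term: ξ·ΔH°_rxn = 341.05 × -63.3 = -21589 kJ/h
Sensible, feed 72.4→25 °C: -4894.1 kJ/h
Outlet flows (mol/h): A 130.89, B 341.05
Sensible, products 25→199 °C: 16185 kJ/h
Q = ΔH = -10297 kJ/h = -2.8604 kW
Heat removed = 171.62 kJ/min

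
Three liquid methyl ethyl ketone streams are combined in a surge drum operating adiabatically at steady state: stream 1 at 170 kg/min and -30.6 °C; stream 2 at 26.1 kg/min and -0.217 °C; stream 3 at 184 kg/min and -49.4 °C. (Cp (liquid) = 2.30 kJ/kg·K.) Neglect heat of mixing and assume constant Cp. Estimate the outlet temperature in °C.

T_out = -37.6 °C

No heat crosses the boundary, so H_out = H_in.
T_out = Σ ṁᵢCp,ᵢTᵢ / Σ ṁᵢCp,ᵢ
      = -32884 / 874.23 = -37.614 °C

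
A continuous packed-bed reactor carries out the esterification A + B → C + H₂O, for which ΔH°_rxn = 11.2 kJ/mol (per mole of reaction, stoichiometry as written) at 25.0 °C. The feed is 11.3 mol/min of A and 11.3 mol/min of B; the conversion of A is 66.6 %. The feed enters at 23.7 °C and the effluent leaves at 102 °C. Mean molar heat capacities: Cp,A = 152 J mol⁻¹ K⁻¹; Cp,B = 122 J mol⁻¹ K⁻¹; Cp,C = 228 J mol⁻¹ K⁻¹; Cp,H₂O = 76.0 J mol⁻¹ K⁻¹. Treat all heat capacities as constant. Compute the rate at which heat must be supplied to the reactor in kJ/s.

Q_in = 5.74 kJ/s

Extent of reaction ξ = 0.666 × 11.3 = 7.5258 mol/min
Reaction term: ξ·ΔH°_rxn = 7.5258 × 11.2 = 84.289 kJ/min
Sensible, feed 23.7→25 °C: 4.0251 kJ/min
Outlet flows (mol/min): A 3.7742, B 3.7742, C 7.5258, H₂O 7.5258
Sensible, products 25→102 °C: 255.79 kJ/min
Q = ΔH = 344.11 kJ/min = 5.7351 kW
Heat supplied = 5.7351 kJ/s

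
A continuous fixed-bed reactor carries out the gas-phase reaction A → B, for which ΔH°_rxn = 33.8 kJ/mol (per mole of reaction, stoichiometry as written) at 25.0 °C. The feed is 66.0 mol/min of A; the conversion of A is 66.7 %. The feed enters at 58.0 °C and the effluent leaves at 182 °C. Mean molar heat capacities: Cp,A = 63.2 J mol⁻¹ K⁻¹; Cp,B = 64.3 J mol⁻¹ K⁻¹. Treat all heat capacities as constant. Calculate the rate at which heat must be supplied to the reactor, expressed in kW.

Q_in = 33.5 kW

Extent of reaction ξ = 0.667 × 66.0 = 44.022 mol/min
Reaction term: ξ·ΔH°_rxn = 44.022 × 33.8 = 1487.9 kJ/min
Sensible, feed 58.0→25 °C: -137.65 kJ/min
Outlet flows (mol/min): A 21.978, B 44.022
Sensible, products 25→182 °C: 662.48 kJ/min
Q = ΔH = 2012.8 kJ/min = 33.546 kW
Heat supplied = 33.546 kW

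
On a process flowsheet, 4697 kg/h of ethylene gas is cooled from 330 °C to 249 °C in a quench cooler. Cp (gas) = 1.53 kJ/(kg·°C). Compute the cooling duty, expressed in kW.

Q_c = 162 kW

Q = ṁ·Cp·ΔT = 4697 × 1.53 × (249 − 330) = -582100 kJ/h
Converting: 582100 / 3600 s = 161.69 kW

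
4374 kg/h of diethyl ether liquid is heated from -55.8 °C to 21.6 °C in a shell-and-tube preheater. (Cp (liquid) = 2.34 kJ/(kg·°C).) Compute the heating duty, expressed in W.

Q = ṁ·Cp·ΔT = 4374 × 2.34 × (21.6 − -55.8) = 792200 kJ/h
Converting: 792200 / 3600 s = 220.06 kW
Heating duty = 220060 W

Q = 220000 W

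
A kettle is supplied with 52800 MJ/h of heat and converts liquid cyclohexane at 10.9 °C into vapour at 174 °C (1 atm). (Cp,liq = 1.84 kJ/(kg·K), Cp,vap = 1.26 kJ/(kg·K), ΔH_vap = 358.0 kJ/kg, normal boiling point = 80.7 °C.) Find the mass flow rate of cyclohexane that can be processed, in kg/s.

Δh = 1.84×(80.7−10.9) + 358.0 + 1.26×(174−80.7) = 603.99 kJ/kg
Q = 52800 MJ/h = 14667 kJ/s = 14667 kJ/s
ṁ = Q/Δh = 14667 / 603.99 = 24.283 kg/s

ṁ = 24.3 kg/s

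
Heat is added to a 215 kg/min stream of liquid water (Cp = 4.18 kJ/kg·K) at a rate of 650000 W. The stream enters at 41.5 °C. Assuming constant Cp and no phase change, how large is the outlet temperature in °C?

Q = 650000 W = 39000 kJ/min
ΔT = Q/(ṁ·Cp) = 39000/(215×4.18) = 43.396 K
T_out = 41.5 + 43.396 = 84.896 °C

T_out = 84.9 °C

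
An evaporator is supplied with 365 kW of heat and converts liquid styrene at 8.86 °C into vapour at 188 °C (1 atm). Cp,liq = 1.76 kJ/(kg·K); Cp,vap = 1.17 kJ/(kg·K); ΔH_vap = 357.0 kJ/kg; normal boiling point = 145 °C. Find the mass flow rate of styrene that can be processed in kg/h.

ṁ = 2030 kg/h

Δh = 1.76×(145−8.86) + 357.0 + 1.17×(188−145) = 646.92 kJ/kg
Q = 365 kW = 365 kJ/s = 1.314e+06 kJ/h
ṁ = Q/Δh = 1.314e+06 / 646.92 = 2031.2 kg/h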